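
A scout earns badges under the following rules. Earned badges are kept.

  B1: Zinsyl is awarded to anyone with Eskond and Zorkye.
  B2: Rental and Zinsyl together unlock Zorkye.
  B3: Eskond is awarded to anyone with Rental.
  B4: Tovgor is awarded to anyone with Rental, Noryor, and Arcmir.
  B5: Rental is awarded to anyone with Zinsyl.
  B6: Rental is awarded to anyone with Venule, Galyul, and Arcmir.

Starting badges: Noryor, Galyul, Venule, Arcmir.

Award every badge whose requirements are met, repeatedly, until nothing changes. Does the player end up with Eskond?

With Venule, Galyul, and Arcmir, Rental is earned (B6).
With Rental, Eskond is earned (B3).

Yes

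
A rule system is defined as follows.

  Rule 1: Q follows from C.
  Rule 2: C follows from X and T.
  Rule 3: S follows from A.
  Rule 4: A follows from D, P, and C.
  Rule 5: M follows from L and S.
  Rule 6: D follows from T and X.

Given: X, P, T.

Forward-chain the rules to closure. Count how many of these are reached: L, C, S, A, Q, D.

5

From T and X, Rule 6 gives D.
X and T hold, so C follows (Rule 2).
From C, Rule 1 gives Q.
From D, P, and C, Rule 4 gives A.
From A, Rule 3 gives S.
No rule produces L, and it is not given.
C: reached.
S: reached.
A: reached.
Q: reached.
D: reached.
Reached: C, S, A, Q, and D — 5 of the 6.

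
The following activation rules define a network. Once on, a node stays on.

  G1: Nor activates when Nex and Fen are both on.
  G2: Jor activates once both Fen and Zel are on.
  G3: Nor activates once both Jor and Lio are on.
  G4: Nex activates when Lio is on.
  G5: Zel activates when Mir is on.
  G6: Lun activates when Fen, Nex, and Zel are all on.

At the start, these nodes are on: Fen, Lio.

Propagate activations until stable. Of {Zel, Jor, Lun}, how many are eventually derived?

Zel would need Mir (G5), but Mir never turns on.
Jor would need Fen and Zel (G2), but Zel never turns on.
Lun would need Fen, Nex, and Zel (G6), but Zel never turns on.
None of the 3 are reached.

0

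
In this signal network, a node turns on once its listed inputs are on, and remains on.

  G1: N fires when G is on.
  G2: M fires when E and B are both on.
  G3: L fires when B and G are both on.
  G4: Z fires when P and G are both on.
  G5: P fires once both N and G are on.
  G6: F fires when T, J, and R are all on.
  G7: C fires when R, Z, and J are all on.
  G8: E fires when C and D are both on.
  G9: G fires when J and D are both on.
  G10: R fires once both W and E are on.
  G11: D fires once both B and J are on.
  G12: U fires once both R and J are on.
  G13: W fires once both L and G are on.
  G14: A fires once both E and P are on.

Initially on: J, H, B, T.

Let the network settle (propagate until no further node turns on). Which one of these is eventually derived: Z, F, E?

Z

B and J are on, so D fires (G11).
G9: J and D on → G on.
G is on, so N fires (G1).
G5: N and G on → P on.
G4: P and G on → Z on.
E would need C and D (G8), but C never turns on. F would need T, J, and R (G6), but R never turns on.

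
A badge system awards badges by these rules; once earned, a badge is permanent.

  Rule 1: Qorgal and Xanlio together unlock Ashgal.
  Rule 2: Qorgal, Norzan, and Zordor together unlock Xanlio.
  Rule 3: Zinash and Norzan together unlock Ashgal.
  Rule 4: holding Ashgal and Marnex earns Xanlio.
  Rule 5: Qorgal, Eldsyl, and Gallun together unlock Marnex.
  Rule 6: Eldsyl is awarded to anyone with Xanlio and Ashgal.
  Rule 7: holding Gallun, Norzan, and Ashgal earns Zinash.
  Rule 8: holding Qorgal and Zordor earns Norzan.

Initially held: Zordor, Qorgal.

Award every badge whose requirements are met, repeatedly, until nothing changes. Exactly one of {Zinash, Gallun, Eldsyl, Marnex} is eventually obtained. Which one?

With Qorgal and Zordor, Norzan is earned (Rule 8).
With Qorgal, Norzan, and Zordor, Xanlio is earned (Rule 2).
With Qorgal and Xanlio, Ashgal is earned (Rule 1).
With Xanlio and Ashgal, Eldsyl is earned (Rule 6).
Zinash would need Gallun, Norzan, and Ashgal (Rule 7), but Gallun is never earned. Marnex would need Qorgal, Eldsyl, and Gallun (Rule 5), but Gallun is never earned. No rule produces Gallun, and it is not given.

Eldsyl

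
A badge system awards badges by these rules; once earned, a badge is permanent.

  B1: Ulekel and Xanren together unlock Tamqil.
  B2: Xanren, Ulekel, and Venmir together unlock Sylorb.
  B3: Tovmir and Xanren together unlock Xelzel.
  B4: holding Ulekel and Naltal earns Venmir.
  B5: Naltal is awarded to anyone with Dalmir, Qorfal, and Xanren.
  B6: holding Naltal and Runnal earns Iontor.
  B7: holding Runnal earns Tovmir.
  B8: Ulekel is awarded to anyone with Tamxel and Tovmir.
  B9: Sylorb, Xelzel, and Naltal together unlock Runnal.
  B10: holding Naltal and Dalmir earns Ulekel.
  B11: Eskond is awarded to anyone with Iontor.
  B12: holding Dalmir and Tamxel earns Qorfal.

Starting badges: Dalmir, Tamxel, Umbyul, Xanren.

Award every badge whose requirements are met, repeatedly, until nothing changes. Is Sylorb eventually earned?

With Dalmir and Tamxel, Qorfal is earned (B12).
With Dalmir, Qorfal, and Xanren, Naltal is earned (B5).
With Naltal and Dalmir, Ulekel is earned (B10).
With Ulekel and Naltal, Venmir is earned (B4).
With Xanren, Ulekel, and Venmir, Sylorb is earned (B2).

Yes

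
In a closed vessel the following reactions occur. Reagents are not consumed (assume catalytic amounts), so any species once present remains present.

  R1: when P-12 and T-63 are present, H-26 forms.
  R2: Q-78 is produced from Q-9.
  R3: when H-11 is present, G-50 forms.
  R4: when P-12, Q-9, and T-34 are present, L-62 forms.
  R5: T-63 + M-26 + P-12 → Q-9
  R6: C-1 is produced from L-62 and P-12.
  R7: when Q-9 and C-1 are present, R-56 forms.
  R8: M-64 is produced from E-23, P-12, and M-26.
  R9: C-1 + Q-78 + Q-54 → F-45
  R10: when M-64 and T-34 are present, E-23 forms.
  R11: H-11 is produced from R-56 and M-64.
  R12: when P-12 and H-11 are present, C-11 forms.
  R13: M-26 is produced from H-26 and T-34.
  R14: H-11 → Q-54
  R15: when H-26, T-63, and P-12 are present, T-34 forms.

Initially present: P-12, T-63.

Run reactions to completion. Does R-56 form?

Yes

P-12 and T-63 present → H-26 forms (R1).
H-26, T-63, and P-12 present → T-34 forms (R15).
H-26 and T-34 present → M-26 forms (R13).
T-63, M-26, and P-12 present → Q-9 forms (R5).
P-12, Q-9, and T-34 present → L-62 forms (R4).
L-62 and P-12 present → C-1 forms (R6).
Q-9 and C-1 present → R-56 forms (R7).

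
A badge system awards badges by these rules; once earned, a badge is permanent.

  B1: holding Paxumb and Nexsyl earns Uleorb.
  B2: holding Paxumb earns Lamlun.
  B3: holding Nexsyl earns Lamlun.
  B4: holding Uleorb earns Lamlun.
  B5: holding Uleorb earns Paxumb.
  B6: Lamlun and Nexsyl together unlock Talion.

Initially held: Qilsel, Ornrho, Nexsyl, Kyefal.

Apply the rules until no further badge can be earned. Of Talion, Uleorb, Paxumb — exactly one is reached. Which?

Talion

With Nexsyl, Lamlun is earned (B3).
With Lamlun and Nexsyl, Talion is earned (B6).
Uleorb would need Paxumb and Nexsyl (B1), but Paxumb is never earned. Paxumb would need Uleorb (B5), but Uleorb is never earned.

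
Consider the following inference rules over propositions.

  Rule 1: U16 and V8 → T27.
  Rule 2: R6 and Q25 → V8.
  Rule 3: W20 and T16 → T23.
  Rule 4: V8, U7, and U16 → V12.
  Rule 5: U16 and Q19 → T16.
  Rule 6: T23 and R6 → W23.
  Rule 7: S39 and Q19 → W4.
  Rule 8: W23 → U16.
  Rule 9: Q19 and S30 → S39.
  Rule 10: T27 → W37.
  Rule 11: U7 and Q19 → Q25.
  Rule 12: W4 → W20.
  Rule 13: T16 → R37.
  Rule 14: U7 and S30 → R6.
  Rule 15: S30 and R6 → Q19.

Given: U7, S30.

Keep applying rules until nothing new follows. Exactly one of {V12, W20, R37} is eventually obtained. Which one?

From U7 and S30, Rule 14 gives R6.
From S30 and R6, Rule 15 gives Q19.
Q19 and S30 hold, so S39 follows (Rule 9).
S39 and Q19 hold, so W4 follows (Rule 7).
W4 holds, so W20 follows (Rule 12).
V12 would need V8, U7, and U16 (Rule 4), but U16 is never established. R37 would need T16 (Rule 13), but T16 is never established.

W20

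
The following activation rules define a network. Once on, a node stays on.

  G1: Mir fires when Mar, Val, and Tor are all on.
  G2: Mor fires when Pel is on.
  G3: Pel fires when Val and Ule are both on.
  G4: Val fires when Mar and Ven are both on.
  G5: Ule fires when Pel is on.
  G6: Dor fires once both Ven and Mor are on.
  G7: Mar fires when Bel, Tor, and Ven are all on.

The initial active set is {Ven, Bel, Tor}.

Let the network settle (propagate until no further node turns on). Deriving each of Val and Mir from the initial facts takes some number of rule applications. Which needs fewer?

Val: Bel, Tor, and Ven are on, so Mar fires (G7). G4: Mar and Ven on → Val on. [2 rule applications]
Mir: G7: Bel, Tor, and Ven on → Mar on. Mar and Ven are on, so Val fires (G4). Mar, Val, and Tor are on, so Mir fires (G1). [3 rule applications]
Val needs fewer.

Val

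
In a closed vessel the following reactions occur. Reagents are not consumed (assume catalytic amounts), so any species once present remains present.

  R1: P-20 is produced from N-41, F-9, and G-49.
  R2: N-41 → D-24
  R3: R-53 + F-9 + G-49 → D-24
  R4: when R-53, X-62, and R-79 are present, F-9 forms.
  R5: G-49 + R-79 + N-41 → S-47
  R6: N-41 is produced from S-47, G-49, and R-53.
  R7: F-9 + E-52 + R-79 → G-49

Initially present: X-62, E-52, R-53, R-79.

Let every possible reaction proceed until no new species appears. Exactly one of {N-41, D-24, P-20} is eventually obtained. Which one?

D-24

R-53, X-62, and R-79 present → F-9 forms (R4).
F-9, E-52, and R-79 present → G-49 forms (R7).
R-53, F-9, and G-49 present → D-24 forms (R3).
P-20 would need N-41, F-9, and G-49 (R1), but N-41 never forms. N-41 would need S-47, G-49, and R-53 (R6), but S-47 never forms.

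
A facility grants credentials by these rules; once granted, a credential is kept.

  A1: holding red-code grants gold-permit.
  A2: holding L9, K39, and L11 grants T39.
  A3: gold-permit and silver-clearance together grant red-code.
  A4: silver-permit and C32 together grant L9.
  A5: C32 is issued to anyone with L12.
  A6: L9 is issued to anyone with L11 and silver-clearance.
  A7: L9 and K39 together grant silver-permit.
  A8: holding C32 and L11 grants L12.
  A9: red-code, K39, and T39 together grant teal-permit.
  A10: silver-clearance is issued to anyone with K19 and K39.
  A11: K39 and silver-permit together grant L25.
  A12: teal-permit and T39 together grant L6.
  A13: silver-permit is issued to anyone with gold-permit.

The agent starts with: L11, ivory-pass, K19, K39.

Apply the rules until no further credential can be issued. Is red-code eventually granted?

red-code would need gold-permit and silver-clearance (A3), but gold-permit is never granted.

No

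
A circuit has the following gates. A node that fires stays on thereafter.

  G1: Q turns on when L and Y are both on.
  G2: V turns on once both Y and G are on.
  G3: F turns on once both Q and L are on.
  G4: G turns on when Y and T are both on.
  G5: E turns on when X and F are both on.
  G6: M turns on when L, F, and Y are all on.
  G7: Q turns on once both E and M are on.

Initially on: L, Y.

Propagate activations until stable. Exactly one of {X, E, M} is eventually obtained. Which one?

M

G1: L and Y on → Q on.
Q and L are on, so F turns on (G3).
G6: L, F, and Y on → M on.
No rule produces X, and it is not given. E would need X and F (G5), but X never turns on.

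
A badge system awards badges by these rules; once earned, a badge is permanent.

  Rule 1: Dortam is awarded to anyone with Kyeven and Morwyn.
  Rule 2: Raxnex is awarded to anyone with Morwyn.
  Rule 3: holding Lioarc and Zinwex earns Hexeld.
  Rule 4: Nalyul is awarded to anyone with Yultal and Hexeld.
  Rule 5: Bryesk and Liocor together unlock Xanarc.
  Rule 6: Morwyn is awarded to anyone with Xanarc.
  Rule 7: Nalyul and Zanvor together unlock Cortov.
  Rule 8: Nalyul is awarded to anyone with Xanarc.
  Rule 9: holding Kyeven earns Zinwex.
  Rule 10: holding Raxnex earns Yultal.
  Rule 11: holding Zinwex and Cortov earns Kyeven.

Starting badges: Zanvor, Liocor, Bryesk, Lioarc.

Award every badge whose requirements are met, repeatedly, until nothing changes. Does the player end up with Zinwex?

No

Zinwex would need Kyeven (Rule 9), but Kyeven is never earned.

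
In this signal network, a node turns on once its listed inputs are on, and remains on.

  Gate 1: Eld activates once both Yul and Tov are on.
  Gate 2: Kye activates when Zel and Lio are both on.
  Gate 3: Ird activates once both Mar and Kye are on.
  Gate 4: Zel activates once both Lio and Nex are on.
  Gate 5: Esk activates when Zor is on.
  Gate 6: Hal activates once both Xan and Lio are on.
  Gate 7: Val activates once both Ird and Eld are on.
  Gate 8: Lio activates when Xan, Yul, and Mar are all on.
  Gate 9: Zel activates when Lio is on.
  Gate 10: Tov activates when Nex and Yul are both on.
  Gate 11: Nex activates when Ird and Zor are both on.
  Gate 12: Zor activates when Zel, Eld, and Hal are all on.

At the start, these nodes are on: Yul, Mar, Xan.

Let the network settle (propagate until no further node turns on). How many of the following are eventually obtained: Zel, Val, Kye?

Gate 8: Xan, Yul, and Mar on → Lio on.
Gate 9: Lio on → Zel on.
Gate 2: Zel and Lio on → Kye on.
Zel: reached.
Val would need Ird and Eld (Gate 7), but Eld never turns on.
Kye: reached.
Reached: Zel and Kye — 2 of the 3.

2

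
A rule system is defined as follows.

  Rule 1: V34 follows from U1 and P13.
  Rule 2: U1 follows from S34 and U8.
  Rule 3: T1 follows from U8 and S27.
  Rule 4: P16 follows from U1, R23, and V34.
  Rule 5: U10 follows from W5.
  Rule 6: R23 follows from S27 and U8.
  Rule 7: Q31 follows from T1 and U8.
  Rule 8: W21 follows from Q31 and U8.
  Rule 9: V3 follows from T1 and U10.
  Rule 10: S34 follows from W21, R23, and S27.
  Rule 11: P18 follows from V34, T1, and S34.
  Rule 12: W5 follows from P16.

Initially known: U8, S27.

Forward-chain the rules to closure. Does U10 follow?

U10 would need W5 (Rule 5), but W5 is never established.

No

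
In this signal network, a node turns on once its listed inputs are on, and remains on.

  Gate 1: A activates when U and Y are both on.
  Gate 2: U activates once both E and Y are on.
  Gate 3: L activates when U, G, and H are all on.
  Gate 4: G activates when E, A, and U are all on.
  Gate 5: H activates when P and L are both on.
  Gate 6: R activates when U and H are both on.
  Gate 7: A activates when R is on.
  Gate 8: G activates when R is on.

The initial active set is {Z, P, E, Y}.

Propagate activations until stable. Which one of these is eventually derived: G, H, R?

E and Y are on, so U activates (Gate 2).
U and Y are on, so A activates (Gate 1).
E, A, and U are on, so G activates (Gate 4).
R would need U and H (Gate 6), but H never turns on. H would need P and L (Gate 5), but L never turns on.

G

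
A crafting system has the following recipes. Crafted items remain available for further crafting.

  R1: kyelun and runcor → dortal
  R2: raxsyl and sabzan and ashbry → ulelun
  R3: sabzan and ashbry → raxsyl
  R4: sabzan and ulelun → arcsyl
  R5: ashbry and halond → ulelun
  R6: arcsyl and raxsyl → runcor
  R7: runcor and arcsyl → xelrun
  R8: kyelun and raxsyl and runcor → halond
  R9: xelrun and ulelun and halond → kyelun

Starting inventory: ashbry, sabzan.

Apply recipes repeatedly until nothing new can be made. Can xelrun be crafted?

Using R3, sabzan and ashbry make raxsyl.
Using R2, raxsyl, sabzan, and ashbry make ulelun.
sabzan and ulelun → arcsyl (R4).
Using R6, arcsyl and raxsyl make runcor.
runcor and arcsyl → xelrun (R7).

Yes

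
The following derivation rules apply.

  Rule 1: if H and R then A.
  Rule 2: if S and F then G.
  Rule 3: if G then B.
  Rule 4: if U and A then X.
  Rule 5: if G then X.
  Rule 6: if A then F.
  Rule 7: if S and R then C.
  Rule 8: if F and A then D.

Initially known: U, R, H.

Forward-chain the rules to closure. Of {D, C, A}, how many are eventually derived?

2

H and R hold, so A follows (Rule 1).
A holds, so F follows (Rule 6).
From F and A, Rule 8 gives D.
D: reached.
C would need S and R (Rule 7), but S is never established.
A: reached.
Reached: D and A — 2 of the 3.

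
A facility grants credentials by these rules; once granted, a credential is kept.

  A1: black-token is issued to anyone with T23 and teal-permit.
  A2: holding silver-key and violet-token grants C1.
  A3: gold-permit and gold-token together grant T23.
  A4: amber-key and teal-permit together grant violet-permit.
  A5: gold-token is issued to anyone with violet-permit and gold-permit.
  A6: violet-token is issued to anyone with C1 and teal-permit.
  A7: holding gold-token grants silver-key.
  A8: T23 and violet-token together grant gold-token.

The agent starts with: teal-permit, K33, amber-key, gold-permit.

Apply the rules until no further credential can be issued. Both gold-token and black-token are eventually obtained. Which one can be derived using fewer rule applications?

gold-token: Holding amber-key and teal-permit grants violet-permit (A4). Holding violet-permit and gold-permit grants gold-token (A5). [2 rule applications]
black-token: Holding amber-key and teal-permit grants violet-permit (A4). Holding violet-permit and gold-permit grants gold-token (A5). Holding gold-permit and gold-token grants T23 (A3). Holding T23 and teal-permit grants black-token (A1). [4 rule applications]
gold-token needs fewer.

gold-token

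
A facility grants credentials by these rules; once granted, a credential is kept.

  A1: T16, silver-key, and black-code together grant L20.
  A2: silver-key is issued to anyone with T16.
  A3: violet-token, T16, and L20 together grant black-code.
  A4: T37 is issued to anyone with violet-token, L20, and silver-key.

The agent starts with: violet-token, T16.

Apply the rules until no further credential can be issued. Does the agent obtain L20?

No

L20 would need T16, silver-key, and black-code (A1), but black-code is never granted.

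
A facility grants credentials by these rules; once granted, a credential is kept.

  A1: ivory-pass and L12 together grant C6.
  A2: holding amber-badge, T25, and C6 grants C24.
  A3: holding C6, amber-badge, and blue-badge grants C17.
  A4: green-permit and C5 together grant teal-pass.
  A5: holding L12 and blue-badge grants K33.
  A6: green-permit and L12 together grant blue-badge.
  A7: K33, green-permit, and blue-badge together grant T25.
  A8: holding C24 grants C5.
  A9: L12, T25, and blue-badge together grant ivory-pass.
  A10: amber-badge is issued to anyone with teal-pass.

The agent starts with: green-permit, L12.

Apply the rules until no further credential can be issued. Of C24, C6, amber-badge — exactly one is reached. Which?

Holding green-permit and L12 grants blue-badge (A6).
Holding L12 and blue-badge grants K33 (A5).
Holding K33, green-permit, and blue-badge grants T25 (A7).
Holding L12, T25, and blue-badge grants ivory-pass (A9).
Holding ivory-pass and L12 grants C6 (A1).
amber-badge would need teal-pass (A10), but teal-pass is never granted. C24 would need amber-badge, T25, and C6 (A2), but amber-badge is never granted.

C6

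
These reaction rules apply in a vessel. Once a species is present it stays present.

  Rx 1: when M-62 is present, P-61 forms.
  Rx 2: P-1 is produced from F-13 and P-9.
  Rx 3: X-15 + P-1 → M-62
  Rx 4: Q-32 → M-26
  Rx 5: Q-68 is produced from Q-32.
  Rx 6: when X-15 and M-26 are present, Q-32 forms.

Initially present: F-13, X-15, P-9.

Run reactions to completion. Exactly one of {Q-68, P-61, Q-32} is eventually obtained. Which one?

P-61

F-13 and P-9 present → P-1 forms (Rx 2).
X-15 and P-1 present → M-62 forms (Rx 3).
M-62 present → P-61 forms (Rx 1).
Q-32 would need X-15 and M-26 (Rx 6), but M-26 never forms. Q-68 would need Q-32 (Rx 5), but Q-32 never forms.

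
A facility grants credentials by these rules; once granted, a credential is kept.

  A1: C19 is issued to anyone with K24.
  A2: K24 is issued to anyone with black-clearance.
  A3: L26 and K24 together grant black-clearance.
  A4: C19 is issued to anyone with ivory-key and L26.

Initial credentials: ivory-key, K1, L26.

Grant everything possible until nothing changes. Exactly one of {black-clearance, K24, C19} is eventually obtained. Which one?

C19

Holding ivory-key and L26 grants C19 (A4).
black-clearance would need L26 and K24 (A3), but K24 is never granted. K24 would need black-clearance (A2), but black-clearance is never granted.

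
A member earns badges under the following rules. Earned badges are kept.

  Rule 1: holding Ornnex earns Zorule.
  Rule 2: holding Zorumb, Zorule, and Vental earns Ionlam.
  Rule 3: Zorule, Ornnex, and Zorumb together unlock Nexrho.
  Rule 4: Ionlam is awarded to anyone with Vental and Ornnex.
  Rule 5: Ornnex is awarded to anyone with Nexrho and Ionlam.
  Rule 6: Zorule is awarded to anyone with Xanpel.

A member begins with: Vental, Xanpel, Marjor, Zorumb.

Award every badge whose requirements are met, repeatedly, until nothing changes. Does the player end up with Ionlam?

With Xanpel, Zorule is earned (Rule 6).
With Zorumb, Zorule, and Vental, Ionlam is earned (Rule 2).

Yes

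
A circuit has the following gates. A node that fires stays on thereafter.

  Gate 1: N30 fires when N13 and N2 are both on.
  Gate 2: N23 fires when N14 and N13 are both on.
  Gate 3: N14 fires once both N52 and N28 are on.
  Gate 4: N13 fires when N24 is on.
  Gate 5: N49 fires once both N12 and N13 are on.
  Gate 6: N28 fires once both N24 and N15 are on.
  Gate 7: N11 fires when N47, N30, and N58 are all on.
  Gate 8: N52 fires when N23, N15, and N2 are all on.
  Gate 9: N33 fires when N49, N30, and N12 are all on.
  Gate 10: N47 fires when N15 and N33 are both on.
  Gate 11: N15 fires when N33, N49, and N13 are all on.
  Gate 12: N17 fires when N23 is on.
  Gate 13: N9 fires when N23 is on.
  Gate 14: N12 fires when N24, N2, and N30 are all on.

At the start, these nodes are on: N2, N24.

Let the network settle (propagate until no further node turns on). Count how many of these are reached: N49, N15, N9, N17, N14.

2

N24 is on, so N13 fires (Gate 4).
N13 and N2 are on, so N30 fires (Gate 1).
Gate 14: N24, N2, and N30 on → N12 on.
Gate 5: N12 and N13 on → N49 on.
Gate 9: N49, N30, and N12 on → N33 on.
N33, N49, and N13 are on, so N15 fires (Gate 11).
N49: reached.
N15: reached.
N9 would need N23 (Gate 13), but N23 never turns on.
N17 would need N23 (Gate 12), but N23 never turns on.
N14 would need N52 and N28 (Gate 3), but N52 never turns on.
Reached: N49 and N15 — 2 of the 5.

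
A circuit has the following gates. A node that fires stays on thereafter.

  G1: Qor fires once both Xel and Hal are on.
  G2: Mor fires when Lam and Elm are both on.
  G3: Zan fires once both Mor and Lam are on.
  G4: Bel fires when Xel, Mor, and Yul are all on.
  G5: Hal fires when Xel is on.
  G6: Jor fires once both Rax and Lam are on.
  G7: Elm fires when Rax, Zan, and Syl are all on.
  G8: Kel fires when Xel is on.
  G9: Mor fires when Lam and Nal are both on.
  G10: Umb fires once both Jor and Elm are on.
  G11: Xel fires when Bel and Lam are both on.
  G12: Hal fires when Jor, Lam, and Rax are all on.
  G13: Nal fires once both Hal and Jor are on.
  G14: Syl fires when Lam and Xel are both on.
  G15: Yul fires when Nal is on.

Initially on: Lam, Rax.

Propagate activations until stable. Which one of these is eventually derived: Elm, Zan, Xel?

Zan

G6: Rax and Lam on → Jor on.
G12: Jor, Lam, and Rax on → Hal on.
Hal and Jor are on, so Nal fires (G13).
G9: Lam and Nal on → Mor on.
G3: Mor and Lam on → Zan on.
Xel would need Bel and Lam (G11), but Bel never turns on. Elm would need Rax, Zan, and Syl (G7), but Syl never turns on.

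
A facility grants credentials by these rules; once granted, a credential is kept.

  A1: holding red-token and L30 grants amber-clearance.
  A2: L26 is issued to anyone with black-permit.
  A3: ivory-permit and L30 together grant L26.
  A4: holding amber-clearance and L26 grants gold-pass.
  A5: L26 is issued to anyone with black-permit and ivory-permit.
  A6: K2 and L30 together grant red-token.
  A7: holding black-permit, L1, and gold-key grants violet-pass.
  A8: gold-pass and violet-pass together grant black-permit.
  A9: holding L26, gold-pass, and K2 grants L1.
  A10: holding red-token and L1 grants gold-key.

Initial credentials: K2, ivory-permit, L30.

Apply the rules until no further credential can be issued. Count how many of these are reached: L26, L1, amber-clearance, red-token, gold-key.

Holding K2 and L30 grants red-token (A6).
Holding ivory-permit and L30 grants L26 (A3).
Holding red-token and L30 grants amber-clearance (A1).
Holding amber-clearance and L26 grants gold-pass (A4).
Holding L26, gold-pass, and K2 grants L1 (A9).
Holding red-token and L1 grants gold-key (A10).
L26: reached.
L1: reached.
amber-clearance: reached.
red-token: reached.
gold-key: reached.
All 5 are reached.

5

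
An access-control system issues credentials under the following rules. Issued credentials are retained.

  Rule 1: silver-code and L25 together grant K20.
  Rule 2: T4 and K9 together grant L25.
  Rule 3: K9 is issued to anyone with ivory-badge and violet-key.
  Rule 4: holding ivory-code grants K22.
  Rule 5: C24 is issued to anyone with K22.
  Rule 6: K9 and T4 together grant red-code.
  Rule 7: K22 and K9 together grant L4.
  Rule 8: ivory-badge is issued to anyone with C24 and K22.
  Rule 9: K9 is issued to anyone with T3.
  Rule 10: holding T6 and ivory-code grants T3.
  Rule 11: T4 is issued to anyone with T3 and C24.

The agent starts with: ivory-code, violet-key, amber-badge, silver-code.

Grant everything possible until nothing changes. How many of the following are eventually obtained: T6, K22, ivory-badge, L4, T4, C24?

Holding ivory-code grants K22 (Rule 4).
Holding K22 grants C24 (Rule 5).
Holding C24 and K22 grants ivory-badge (Rule 8).
Holding ivory-badge and violet-key grants K9 (Rule 3).
Holding K22 and K9 grants L4 (Rule 7).
No rule produces T6, and it is not given.
K22: reached.
ivory-badge: reached.
L4: reached.
T4 would need T3 and C24 (Rule 11), but T3 is never granted.
C24: reached.
Reached: K22, ivory-badge, L4, and C24 — 4 of the 6.

4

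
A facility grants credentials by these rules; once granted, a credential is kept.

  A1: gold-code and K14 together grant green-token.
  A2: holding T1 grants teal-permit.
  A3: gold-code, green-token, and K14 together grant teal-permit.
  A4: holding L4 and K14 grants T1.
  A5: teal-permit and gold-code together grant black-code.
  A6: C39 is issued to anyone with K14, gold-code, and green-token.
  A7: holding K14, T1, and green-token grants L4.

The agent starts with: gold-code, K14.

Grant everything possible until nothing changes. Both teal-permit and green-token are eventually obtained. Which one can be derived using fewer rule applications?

green-token: Holding gold-code and K14 grants green-token (A1). [1 rule application]
teal-permit: Holding gold-code and K14 grants green-token (A1). Holding gold-code, green-token, and K14 grants teal-permit (A3). [2 rule applications]
green-token needs fewer.

green-token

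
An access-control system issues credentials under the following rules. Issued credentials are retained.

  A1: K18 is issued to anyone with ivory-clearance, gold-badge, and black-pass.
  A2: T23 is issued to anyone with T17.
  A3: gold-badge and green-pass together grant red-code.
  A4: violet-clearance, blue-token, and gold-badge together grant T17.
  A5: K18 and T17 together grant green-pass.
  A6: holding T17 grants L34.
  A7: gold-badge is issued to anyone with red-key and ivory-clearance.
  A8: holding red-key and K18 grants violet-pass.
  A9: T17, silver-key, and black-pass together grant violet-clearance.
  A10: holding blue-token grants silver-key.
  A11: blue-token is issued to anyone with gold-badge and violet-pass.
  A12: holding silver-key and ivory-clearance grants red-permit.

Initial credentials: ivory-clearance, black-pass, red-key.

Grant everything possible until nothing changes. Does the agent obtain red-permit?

Holding red-key and ivory-clearance grants gold-badge (A7).
Holding ivory-clearance, gold-badge, and black-pass grants K18 (A1).
Holding red-key and K18 grants violet-pass (A8).
Holding gold-badge and violet-pass grants blue-token (A11).
Holding blue-token grants silver-key (A10).
Holding silver-key and ivory-clearance grants red-permit (A12).

Yes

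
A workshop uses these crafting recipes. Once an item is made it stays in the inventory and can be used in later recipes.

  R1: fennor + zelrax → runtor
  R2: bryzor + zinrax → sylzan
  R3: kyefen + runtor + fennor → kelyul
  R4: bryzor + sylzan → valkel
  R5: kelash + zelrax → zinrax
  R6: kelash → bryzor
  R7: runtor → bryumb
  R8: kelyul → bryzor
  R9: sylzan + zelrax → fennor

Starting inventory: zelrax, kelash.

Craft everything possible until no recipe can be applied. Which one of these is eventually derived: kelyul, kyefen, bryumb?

bryumb

kelash + zelrax → zinrax (R5).
Using R6, kelash makes bryzor.
Using R2, bryzor and zinrax make sylzan.
Using R9, sylzan and zelrax make fennor.
fennor + zelrax → runtor (R1).
Using R7, runtor makes bryumb.
No rule produces kyefen, and it is not given. kelyul would need kyefen, runtor, and fennor (R3), but kyefen is never obtained.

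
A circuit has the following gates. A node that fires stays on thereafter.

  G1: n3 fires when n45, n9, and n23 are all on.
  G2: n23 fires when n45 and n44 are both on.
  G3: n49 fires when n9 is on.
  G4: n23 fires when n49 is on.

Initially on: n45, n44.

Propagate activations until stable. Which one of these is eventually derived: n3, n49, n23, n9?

n23

n45 and n44 are on, so n23 fires (G2).
n3 would need n45, n9, and n23 (G1), but n9 never turns on. n49 would need n9 (G3), but n9 never turns on. No rule produces n9, and it is not given.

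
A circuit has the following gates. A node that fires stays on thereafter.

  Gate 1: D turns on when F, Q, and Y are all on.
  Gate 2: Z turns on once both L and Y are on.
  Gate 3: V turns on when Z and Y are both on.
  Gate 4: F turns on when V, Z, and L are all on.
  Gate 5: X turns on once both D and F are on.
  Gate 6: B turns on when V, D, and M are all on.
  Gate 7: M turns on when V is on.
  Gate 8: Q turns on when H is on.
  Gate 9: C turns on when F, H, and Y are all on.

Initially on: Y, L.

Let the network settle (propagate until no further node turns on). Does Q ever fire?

Q would need H (Gate 8), but H never turns on.

No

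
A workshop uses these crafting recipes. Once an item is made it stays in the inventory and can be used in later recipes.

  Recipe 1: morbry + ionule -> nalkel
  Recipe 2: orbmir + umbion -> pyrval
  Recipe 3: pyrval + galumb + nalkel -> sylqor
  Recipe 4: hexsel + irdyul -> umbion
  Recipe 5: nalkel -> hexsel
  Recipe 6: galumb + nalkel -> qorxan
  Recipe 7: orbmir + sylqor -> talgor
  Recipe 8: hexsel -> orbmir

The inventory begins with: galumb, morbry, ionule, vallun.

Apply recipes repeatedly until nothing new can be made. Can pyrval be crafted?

No

pyrval would need orbmir and umbion (Recipe 2), but umbion is never obtained.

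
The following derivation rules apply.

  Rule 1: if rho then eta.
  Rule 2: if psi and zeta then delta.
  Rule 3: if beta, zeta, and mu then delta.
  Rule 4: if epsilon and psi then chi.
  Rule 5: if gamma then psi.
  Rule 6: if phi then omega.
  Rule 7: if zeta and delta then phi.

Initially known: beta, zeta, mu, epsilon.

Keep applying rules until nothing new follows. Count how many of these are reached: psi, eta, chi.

0

psi would need gamma (Rule 5), but gamma is never established.
eta would need rho (Rule 1), but rho is never established.
chi would need epsilon and psi (Rule 4), but psi is never established.
None of the 3 are reached.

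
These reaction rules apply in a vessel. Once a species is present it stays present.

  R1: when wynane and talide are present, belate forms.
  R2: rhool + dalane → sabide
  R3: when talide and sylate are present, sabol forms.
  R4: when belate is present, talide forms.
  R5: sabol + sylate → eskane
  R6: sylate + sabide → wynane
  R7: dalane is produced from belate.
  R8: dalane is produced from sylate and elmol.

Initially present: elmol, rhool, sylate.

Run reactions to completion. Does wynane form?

Yes

sylate and elmol present → dalane forms (R8).
rhool and dalane present → sabide forms (R2).
sylate and sabide present → wynane forms (R6).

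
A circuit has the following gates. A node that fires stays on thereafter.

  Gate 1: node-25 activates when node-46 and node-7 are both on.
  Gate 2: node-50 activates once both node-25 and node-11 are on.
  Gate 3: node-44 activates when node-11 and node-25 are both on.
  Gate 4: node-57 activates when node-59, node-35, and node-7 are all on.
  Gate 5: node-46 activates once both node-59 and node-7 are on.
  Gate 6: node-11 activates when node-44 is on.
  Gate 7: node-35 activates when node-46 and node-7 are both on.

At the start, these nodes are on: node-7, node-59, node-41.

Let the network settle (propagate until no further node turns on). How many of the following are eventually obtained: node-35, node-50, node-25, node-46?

3

Gate 5: node-59 and node-7 on → node-46 on.
Gate 1: node-46 and node-7 on → node-25 on.
node-46 and node-7 are on, so node-35 activates (Gate 7).
node-35: reached.
node-50 would need node-25 and node-11 (Gate 2), but node-11 never turns on.
node-25: reached.
node-46: reached.
Reached: node-35, node-25, and node-46 — 3 of the 4.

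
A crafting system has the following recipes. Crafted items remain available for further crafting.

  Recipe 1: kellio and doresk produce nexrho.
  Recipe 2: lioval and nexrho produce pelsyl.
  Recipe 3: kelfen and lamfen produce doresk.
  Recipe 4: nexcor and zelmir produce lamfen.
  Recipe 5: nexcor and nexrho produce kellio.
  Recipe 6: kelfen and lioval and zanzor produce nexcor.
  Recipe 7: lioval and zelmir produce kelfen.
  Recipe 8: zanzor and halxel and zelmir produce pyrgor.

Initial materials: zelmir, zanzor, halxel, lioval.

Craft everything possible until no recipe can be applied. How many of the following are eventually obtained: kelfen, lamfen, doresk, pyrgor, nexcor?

lioval and zelmir → kelfen (Recipe 7).
Using Recipe 8, zanzor, halxel, and zelmir make pyrgor.
Using Recipe 6, kelfen, lioval, and zanzor make nexcor.
nexcor and zelmir → lamfen (Recipe 4).
kelfen and lamfen → doresk (Recipe 3).
kelfen: reached.
lamfen: reached.
doresk: reached.
pyrgor: reached.
nexcor: reached.
All 5 are reached.

5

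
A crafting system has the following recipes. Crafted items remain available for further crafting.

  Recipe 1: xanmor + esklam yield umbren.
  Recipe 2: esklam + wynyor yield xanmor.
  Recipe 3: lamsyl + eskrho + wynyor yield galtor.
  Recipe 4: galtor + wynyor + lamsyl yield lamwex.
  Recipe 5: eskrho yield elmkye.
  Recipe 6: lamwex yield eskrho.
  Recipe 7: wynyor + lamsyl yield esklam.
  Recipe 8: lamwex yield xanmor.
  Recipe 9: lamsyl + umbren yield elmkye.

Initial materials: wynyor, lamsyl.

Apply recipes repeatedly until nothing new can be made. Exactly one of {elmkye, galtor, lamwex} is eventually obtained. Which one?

Using Recipe 7, wynyor and lamsyl make esklam.
esklam + wynyor → xanmor (Recipe 2).
Using Recipe 1, xanmor and esklam make umbren.
Using Recipe 9, lamsyl and umbren make elmkye.
lamwex would need galtor, wynyor, and lamsyl (Recipe 4), but galtor is never obtained. galtor would need lamsyl, eskrho, and wynyor (Recipe 3), but eskrho is never obtained.

elmkye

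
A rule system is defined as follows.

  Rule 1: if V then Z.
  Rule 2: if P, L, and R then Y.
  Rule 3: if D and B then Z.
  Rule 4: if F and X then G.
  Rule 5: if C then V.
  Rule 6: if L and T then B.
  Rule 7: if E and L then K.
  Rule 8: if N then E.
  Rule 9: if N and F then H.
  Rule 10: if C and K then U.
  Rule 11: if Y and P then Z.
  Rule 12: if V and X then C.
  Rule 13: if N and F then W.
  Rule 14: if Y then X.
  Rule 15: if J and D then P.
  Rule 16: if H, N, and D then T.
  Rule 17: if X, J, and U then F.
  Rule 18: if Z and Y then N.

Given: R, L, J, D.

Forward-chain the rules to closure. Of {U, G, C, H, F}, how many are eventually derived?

U would need C and K (Rule 10), but C is never established.
G would need F and X (Rule 4), but F is never established.
C would need V and X (Rule 12), but V is never established.
H would need N and F (Rule 9), but F is never established.
F would need X, J, and U (Rule 17), but U is never established.
None of the 5 are reached.

0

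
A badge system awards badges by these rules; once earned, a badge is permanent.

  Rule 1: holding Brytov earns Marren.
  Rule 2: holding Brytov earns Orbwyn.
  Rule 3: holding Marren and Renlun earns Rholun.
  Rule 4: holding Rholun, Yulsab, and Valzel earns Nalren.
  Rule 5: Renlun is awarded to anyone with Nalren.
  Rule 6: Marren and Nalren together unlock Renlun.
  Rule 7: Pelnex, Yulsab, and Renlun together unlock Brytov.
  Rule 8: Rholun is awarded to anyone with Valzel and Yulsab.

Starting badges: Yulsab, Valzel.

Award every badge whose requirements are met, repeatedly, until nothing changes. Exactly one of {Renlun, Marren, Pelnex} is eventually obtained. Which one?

With Valzel and Yulsab, Rholun is earned (Rule 8).
With Rholun, Yulsab, and Valzel, Nalren is earned (Rule 4).
With Nalren, Renlun is earned (Rule 5).
No rule produces Pelnex, and it is not given. Marren would need Brytov (Rule 1), but Brytov is never earned.

Renlun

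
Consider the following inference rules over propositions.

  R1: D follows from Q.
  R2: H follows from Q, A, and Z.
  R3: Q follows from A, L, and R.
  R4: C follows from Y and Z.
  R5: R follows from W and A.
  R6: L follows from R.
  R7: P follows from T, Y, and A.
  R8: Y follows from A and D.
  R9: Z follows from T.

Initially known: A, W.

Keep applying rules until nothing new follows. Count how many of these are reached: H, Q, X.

From W and A, R5 gives R.
R holds, so L follows (R6).
A, L, and R hold, so Q follows (R3).
H would need Q, A, and Z (R2), but Z is never established.
Q: reached.
No rule produces X, and it is not given.
Reached: Q — 1 of the 3.

1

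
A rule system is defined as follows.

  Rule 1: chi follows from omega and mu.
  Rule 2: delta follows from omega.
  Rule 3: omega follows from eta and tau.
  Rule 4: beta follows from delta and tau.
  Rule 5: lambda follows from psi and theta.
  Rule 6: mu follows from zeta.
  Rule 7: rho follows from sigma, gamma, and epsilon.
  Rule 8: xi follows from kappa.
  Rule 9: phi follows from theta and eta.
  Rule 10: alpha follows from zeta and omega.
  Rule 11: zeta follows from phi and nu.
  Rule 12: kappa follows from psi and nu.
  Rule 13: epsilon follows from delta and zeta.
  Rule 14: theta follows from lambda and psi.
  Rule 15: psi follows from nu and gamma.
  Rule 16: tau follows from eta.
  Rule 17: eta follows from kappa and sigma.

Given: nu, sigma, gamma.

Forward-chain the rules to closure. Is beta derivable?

Yes

nu and gamma hold, so psi follows (Rule 15).
From psi and nu, Rule 12 gives kappa.
From kappa and sigma, Rule 17 gives eta.
eta holds, so tau follows (Rule 16).
eta and tau hold, so omega follows (Rule 3).
omega holds, so delta follows (Rule 2).
delta and tau hold, so beta follows (Rule 4).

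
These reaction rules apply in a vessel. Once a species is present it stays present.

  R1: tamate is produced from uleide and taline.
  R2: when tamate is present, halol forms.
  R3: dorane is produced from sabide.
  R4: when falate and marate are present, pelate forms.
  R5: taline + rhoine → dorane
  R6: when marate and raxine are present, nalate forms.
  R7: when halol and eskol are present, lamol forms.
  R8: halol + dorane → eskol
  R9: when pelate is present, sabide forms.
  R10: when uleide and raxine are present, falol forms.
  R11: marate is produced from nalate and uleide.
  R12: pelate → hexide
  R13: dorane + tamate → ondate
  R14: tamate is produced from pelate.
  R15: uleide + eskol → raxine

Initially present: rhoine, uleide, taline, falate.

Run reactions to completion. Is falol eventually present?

taline and rhoine present → dorane forms (R5).
uleide and taline present → tamate forms (R1).
tamate present → halol forms (R2).
halol and dorane present → eskol forms (R8).
uleide and eskol present → raxine forms (R15).
uleide and raxine present → falol forms (R10).

Yes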